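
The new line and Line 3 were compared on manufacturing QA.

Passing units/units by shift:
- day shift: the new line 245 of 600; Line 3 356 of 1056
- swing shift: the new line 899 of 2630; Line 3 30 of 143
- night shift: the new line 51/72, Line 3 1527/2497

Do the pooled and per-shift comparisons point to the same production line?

No

Day shift: the new line 245/600 = 40.8%, Line 3 356/1056 = 33.7% → the new line
Swing shift: the new line 899/2630 = 34.2%, Line 3 30/143 = 21.0% → the new line
Night shift: the new line 51/72 = 70.8%, Line 3 1527/2497 = 61.2% → the new line
Overall: the new line 1195/3302 = 36.2%, Line 3 1913/3696 = 51.8% → Line 3
The new line wins each shift group but Line 3 wins overall — the comparison reverses. The new line's units skew toward swing shift, which has a lower base rate.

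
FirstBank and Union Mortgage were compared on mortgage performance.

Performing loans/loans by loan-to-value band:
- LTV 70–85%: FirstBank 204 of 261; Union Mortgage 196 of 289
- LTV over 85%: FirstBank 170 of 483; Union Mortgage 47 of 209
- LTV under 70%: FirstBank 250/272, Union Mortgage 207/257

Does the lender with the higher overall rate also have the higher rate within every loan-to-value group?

Yes

LTV 70–85%: FirstBank 204/261 = 78.2%, Union Mortgage 196/289 = 67.8% → FirstBank
LTV over 85%: FirstBank 170/483 = 35.2%, Union Mortgage 47/209 = 22.5% → FirstBank
LTV under 70%: FirstBank 250/272 = 91.9%, Union Mortgage 207/257 = 80.5% → FirstBank
Overall: FirstBank 624/1016 = 61.4%, Union Mortgage 450/755 = 59.6% → FirstBank
FirstBank wins overall and in every loan-to-value group — no reversal.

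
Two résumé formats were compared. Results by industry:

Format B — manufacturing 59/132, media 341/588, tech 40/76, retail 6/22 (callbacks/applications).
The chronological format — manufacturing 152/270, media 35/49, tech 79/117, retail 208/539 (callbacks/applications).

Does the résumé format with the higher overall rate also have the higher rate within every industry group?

Manufacturing: Format B 59/132 = 44.7%, the chronological format 152/270 = 56.3% → the chronological format
Media: Format B 341/588 = 58.0%, the chronological format 35/49 = 71.4% → the chronological format
Tech: Format B 40/76 = 52.6%, the chronological format 79/117 = 67.5% → the chronological format
Retail: Format B 6/22 = 27.3%, the chronological format 208/539 = 38.6% → the chronological format
Overall: Format B 446/818 = 54.5%, the chronological format 474/975 = 48.6% → Format B
The chronological format wins each industry group but Format B wins overall — the comparison reverses. The chronological format's applications skew toward retail, which has a lower base rate.

No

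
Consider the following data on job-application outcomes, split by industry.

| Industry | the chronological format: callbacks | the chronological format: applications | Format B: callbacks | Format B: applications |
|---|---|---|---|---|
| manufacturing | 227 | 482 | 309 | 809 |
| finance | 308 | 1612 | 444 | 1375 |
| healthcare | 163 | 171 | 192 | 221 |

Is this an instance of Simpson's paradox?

Manufacturing: the chronological format 227/482 = 47.1%, Format B 309/809 = 38.2% → the chronological format
Finance: the chronological format 308/1612 = 19.1%, Format B 444/1375 = 32.3% → Format B
Healthcare: the chronological format 163/171 = 95.3%, Format B 192/221 = 86.9% → the chronological format
Overall: the chronological format 698/2265 = 30.8%, Format B 945/2405 = 39.3% → Format B
Neither sweeps: the chronological format wins 2 of 3 groups, Format B wins 1. Format B wins overall but not every group — no Simpson reversal.

No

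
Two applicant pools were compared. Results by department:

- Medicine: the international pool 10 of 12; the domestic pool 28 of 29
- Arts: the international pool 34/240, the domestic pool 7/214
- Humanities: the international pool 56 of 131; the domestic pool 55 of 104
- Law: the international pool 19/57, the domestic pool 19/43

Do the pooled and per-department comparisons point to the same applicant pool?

No

Medicine: the international pool 10/12 = 83.3%, the domestic pool 28/29 = 96.6% → the domestic pool
Arts: the international pool 34/240 = 14.2%, the domestic pool 7/214 = 3.3% → the international pool
Humanities: the international pool 56/131 = 42.7%, the domestic pool 55/104 = 52.9% → the domestic pool
Law: the international pool 19/57 = 33.3%, the domestic pool 19/43 = 44.2% → the domestic pool
Overall: the international pool 119/440 = 27.0%, the domestic pool 109/390 = 27.9% → the domestic pool
Neither sweeps: the international pool wins 1 of 4 groups, the domestic pool wins 3. The domestic pool wins overall but not every group — no Simpson reversal.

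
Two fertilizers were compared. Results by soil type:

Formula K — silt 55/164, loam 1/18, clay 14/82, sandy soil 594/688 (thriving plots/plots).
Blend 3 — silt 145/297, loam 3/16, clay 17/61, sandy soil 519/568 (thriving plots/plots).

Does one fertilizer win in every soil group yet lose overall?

Silt: Formula K 55/164 = 33.5%, Blend 3 145/297 = 48.8% → Blend 3
Loam: Formula K 1/18 = 5.6%, Blend 3 3/16 = 18.8% → Blend 3
Clay: Formula K 14/82 = 17.1%, Blend 3 17/61 = 27.9% → Blend 3
Sandy soil: Formula K 594/688 = 86.3%, Blend 3 519/568 = 91.4% → Blend 3
Overall: Formula K 664/952 = 69.7%, Blend 3 684/942 = 72.6% → Blend 3
Blend 3 wins overall and in every soil group — no reversal.

No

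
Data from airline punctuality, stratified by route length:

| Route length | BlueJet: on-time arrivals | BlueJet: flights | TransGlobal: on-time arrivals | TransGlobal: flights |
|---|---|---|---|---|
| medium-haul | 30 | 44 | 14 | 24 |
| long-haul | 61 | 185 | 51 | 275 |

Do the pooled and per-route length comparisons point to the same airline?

Medium-haul: BlueJet 30/44 = 68.2%, TransGlobal 14/24 = 58.3% → BlueJet
Long-haul: BlueJet 61/185 = 33.0%, TransGlobal 51/275 = 18.5% → BlueJet
Overall: BlueJet 91/229 = 39.7%, TransGlobal 65/299 = 21.7% → BlueJet
BlueJet wins overall and in every route group — no reversal.

Yes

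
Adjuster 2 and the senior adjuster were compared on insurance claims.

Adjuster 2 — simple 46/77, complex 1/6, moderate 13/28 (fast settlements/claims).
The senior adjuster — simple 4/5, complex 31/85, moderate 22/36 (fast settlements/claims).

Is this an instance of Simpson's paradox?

Simple: Adjuster 2 46/77 = 59.7%, the senior adjuster 4/5 = 80.0% → the senior adjuster
Complex: Adjuster 2 1/6 = 16.7%, the senior adjuster 31/85 = 36.5% → the senior adjuster
Moderate: Adjuster 2 13/28 = 46.4%, the senior adjuster 22/36 = 61.1% → the senior adjuster
Overall: Adjuster 2 60/111 = 54.1%, the senior adjuster 57/126 = 45.2% → Adjuster 2
The senior adjuster wins each claim group but Adjuster 2 wins overall — the comparison reverses. The senior adjuster's claims skew toward complex, which has a lower base rate.

Yes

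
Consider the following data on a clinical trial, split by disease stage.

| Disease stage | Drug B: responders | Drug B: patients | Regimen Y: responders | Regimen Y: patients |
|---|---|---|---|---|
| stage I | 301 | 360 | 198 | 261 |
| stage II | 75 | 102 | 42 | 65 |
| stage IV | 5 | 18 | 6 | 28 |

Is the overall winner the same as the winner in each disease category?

Stage I: Drug B 301/360 = 83.6%, Regimen Y 198/261 = 75.9% → Drug B
Stage II: Drug B 75/102 = 73.5%, Regimen Y 42/65 = 64.6% → Drug B
Stage IV: Drug B 5/18 = 27.8%, Regimen Y 6/28 = 21.4% → Drug B
Overall: Drug B 381/480 = 79.4%, Regimen Y 246/354 = 69.5% → Drug B
Drug B wins overall and in every disease group — no reversal.

Yes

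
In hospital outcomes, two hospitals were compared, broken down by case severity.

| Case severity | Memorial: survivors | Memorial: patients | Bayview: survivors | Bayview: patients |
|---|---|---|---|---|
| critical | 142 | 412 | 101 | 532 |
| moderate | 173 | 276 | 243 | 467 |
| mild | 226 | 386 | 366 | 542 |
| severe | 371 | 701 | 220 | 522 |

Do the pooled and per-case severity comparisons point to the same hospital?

No

Critical: Memorial 142/412 = 34.5%, Bayview 101/532 = 19.0% → Memorial
Moderate: Memorial 173/276 = 62.7%, Bayview 243/467 = 52.0% → Memorial
Mild: Memorial 226/386 = 58.5%, Bayview 366/542 = 67.5% → Bayview
Severe: Memorial 371/701 = 52.9%, Bayview 220/522 = 42.1% → Memorial
Overall: Memorial 912/1775 = 51.4%, Bayview 930/2063 = 45.1% → Memorial
Neither sweeps: Memorial wins 3 of 4 groups, Bayview wins 1. Memorial wins overall but not every group — no Simpson reversal.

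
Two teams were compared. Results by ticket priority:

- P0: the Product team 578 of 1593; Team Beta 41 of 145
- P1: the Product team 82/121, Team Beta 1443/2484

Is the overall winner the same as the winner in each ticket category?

P0: the Product team 578/1593 = 36.3%, Team Beta 41/145 = 28.3% → the Product team
P1: the Product team 82/121 = 67.8%, Team Beta 1443/2484 = 58.1% → the Product team
Overall: the Product team 660/1714 = 38.5%, Team Beta 1484/2629 = 56.4% → Team Beta
The Product team wins each ticket group but Team Beta wins overall — the comparison reverses. The Product team's tickets skew toward P0, which has a lower base rate.

No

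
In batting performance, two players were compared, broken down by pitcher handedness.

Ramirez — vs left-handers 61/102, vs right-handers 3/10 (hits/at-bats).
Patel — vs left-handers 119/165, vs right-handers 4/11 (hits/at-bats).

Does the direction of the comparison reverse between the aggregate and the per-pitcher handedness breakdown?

No

Vs left-handers: Ramirez 61/102 = 59.8%, Patel 119/165 = 72.1% → Patel
Vs right-handers: Ramirez 3/10 = 30.0%, Patel 4/11 = 36.4% → Patel
Overall: Ramirez 64/112 = 57.1%, Patel 123/176 = 69.9% → Patel
Patel wins overall and in every pitcher group — no reversal.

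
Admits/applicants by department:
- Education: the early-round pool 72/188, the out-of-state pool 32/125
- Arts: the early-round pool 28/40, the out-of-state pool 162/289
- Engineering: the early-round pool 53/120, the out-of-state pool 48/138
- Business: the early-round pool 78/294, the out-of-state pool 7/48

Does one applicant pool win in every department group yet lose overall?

Yes

Education: the early-round pool 72/188 = 38.3%, the out-of-state pool 32/125 = 25.6% → the early-round pool
Arts: the early-round pool 28/40 = 70.0%, the out-of-state pool 162/289 = 56.1% → the early-round pool
Engineering: the early-round pool 53/120 = 44.2%, the out-of-state pool 48/138 = 34.8% → the early-round pool
Business: the early-round pool 78/294 = 26.5%, the out-of-state pool 7/48 = 14.6% → the early-round pool
Overall: the early-round pool 231/642 = 36.0%, the out-of-state pool 249/600 = 41.5% → the out-of-state pool
The early-round pool wins each department group but the out-of-state pool wins overall — the comparison reverses. The early-round pool's applicants skew toward Business, which has a lower base rate.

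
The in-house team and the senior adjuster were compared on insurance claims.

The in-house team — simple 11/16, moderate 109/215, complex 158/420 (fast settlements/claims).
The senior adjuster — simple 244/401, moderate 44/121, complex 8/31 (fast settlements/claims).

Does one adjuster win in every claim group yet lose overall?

Yes

Simple: the in-house team 11/16 = 68.8%, the senior adjuster 244/401 = 60.8% → the in-house team
Moderate: the in-house team 109/215 = 50.7%, the senior adjuster 44/121 = 36.4% → the in-house team
Complex: the in-house team 158/420 = 37.6%, the senior adjuster 8/31 = 25.8% → the in-house team
Overall: the in-house team 278/651 = 42.7%, the senior adjuster 296/553 = 53.5% → the senior adjuster
The in-house team wins each claim group but the senior adjuster wins overall — the comparison reverses. The in-house team's claims skew toward complex, which has a lower base rate.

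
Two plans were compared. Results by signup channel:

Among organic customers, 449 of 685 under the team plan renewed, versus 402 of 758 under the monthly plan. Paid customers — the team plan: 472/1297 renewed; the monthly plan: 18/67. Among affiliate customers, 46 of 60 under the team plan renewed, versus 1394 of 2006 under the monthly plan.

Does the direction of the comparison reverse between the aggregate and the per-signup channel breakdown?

Yes

Organic: the team plan 449/685 = 65.5%, the monthly plan 402/758 = 53.0% → the team plan
Paid: the team plan 472/1297 = 36.4%, the monthly plan 18/67 = 26.9% → the team plan
Affiliate: the team plan 46/60 = 76.7%, the monthly plan 1394/2006 = 69.5% → the team plan
Overall: the team plan 967/2042 = 47.4%, the monthly plan 1814/2831 = 64.1% → the monthly plan
The team plan wins each signup group but the monthly plan wins overall — the comparison reverses. The team plan's customers skew toward paid, which has a lower base rate.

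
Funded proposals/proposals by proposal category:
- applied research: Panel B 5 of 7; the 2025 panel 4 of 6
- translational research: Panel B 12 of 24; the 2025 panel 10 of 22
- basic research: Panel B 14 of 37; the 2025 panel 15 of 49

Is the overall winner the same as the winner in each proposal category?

Yes

Applied research: Panel B 5/7 = 71.4%, the 2025 panel 4/6 = 66.7% → Panel B
Translational research: Panel B 12/24 = 50.0%, the 2025 panel 10/22 = 45.5% → Panel B
Basic research: Panel B 14/37 = 37.8%, the 2025 panel 15/49 = 30.6% → Panel B
Overall: Panel B 31/68 = 45.6%, the 2025 panel 29/77 = 37.7% → Panel B
Panel B wins overall and in every proposal group — no reversal.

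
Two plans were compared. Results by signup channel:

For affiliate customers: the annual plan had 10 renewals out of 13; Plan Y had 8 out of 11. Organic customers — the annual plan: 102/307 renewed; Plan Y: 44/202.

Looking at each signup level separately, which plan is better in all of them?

the annual plan

Affiliate: the annual plan 10/13 = 76.9%, Plan Y 8/11 = 72.7% → the annual plan
Organic: the annual plan 102/307 = 33.2%, Plan Y 44/202 = 21.8% → the annual plan
The annual plan has the higher rate in both groups.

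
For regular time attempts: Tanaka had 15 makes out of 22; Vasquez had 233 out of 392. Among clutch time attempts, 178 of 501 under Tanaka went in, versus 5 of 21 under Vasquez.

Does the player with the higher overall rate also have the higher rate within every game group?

No

Regular time: Tanaka 15/22 = 68.2%, Vasquez 233/392 = 59.4% → Tanaka
Clutch time: Tanaka 178/501 = 35.5%, Vasquez 5/21 = 23.8% → Tanaka
Overall: Tanaka 193/523 = 36.9%, Vasquez 238/413 = 57.6% → Vasquez
Tanaka wins each game group but Vasquez wins overall — the comparison reverses. Tanaka's attempts skew toward clutch time, which has a lower base rate.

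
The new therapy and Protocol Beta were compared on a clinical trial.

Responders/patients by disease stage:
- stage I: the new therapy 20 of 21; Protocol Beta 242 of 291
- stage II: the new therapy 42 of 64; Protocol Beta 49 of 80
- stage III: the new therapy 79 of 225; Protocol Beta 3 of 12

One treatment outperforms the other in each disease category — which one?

the new therapy

Stage I: the new therapy 20/21 = 95.2%, Protocol Beta 242/291 = 83.2% → the new therapy
Stage II: the new therapy 42/64 = 65.6%, Protocol Beta 49/80 = 61.2% → the new therapy
Stage III: the new therapy 79/225 = 35.1%, Protocol Beta 3/12 = 25.0% → the new therapy
The new therapy has the higher rate in all 3 groups.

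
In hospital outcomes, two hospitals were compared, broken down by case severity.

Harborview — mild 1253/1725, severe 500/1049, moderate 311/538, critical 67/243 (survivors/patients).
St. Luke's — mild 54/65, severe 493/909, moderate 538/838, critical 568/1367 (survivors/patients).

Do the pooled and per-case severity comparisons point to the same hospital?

No

Mild: Harborview 1253/1725 = 72.6%, St. Luke's 54/65 = 83.1% → St. Luke's
Severe: Harborview 500/1049 = 47.7%, St. Luke's 493/909 = 54.2% → St. Luke's
Moderate: Harborview 311/538 = 57.8%, St. Luke's 538/838 = 64.2% → St. Luke's
Critical: Harborview 67/243 = 27.6%, St. Luke's 568/1367 = 41.6% → St. Luke's
Overall: Harborview 2131/3555 = 59.9%, St. Luke's 1653/3179 = 52.0% → Harborview
St. Luke's wins each case group but Harborview wins overall — the comparison reverses. St. Luke's's patients skew toward critical, which has a lower base rate.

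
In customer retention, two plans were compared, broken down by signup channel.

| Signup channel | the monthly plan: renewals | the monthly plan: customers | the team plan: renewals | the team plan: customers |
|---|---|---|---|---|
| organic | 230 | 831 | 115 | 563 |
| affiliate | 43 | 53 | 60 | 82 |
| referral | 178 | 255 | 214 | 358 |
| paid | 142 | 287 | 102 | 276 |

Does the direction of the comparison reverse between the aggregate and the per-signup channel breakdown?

No

Organic: the monthly plan 230/831 = 27.7%, the team plan 115/563 = 20.4% → the monthly plan
Affiliate: the monthly plan 43/53 = 81.1%, the team plan 60/82 = 73.2% → the monthly plan
Referral: the monthly plan 178/255 = 69.8%, the team plan 214/358 = 59.8% → the monthly plan
Paid: the monthly plan 142/287 = 49.5%, the team plan 102/276 = 37.0% → the monthly plan
Overall: the monthly plan 593/1426 = 41.6%, the team plan 491/1279 = 38.4% → the monthly plan
The monthly plan wins overall and in every signup group — no reversal.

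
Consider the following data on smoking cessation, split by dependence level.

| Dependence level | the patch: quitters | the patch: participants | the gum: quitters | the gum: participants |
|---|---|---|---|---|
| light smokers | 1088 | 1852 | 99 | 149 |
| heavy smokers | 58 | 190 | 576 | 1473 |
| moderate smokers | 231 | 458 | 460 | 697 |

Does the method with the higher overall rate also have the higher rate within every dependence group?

No

Light smokers: the patch 1088/1852 = 58.7%, the gum 99/149 = 66.4% → the gum
Heavy smokers: the patch 58/190 = 30.5%, the gum 576/1473 = 39.1% → the gum
Moderate smokers: the patch 231/458 = 50.4%, the gum 460/697 = 66.0% → the gum
Overall: the patch 1377/2500 = 55.1%, the gum 1135/2319 = 48.9% → the patch
The gum wins each dependence group but the patch wins overall — the comparison reverses. The gum's participants skew toward heavy smokers, which has a lower base rate.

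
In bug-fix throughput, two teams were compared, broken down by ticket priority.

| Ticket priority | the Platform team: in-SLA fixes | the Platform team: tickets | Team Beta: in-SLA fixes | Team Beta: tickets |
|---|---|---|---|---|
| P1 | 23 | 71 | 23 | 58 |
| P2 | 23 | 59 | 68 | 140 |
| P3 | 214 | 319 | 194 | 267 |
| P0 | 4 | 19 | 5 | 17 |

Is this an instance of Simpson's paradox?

P1: the Platform team 23/71 = 32.4%, Team Beta 23/58 = 39.7% → Team Beta
P2: the Platform team 23/59 = 39.0%, Team Beta 68/140 = 48.6% → Team Beta
P3: the Platform team 214/319 = 67.1%, Team Beta 194/267 = 72.7% → Team Beta
P0: the Platform team 4/19 = 21.1%, Team Beta 5/17 = 29.4% → Team Beta
Overall: the Platform team 264/468 = 56.4%, Team Beta 290/482 = 60.2% → Team Beta
Team Beta wins overall and in every ticket group — no reversal.

No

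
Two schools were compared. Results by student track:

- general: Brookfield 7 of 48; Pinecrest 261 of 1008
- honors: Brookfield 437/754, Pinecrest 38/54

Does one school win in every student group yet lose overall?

General: Brookfield 7/48 = 14.6%, Pinecrest 261/1008 = 25.9% → Pinecrest
Honors: Brookfield 437/754 = 58.0%, Pinecrest 38/54 = 70.4% → Pinecrest
Overall: Brookfield 444/802 = 55.4%, Pinecrest 299/1062 = 28.2% → Brookfield
Pinecrest wins each student group but Brookfield wins overall — the comparison reverses. Pinecrest's students skew toward general, which has a lower base rate.

Yes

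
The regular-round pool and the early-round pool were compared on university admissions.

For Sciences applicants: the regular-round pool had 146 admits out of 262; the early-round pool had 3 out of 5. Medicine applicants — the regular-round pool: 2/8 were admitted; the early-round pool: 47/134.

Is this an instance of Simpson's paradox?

Sciences: the regular-round pool 146/262 = 55.7%, the early-round pool 3/5 = 60.0% → the early-round pool
Medicine: the regular-round pool 2/8 = 25.0%, the early-round pool 47/134 = 35.1% → the early-round pool
Overall: the regular-round pool 148/270 = 54.8%, the early-round pool 50/139 = 36.0% → the regular-round pool
The early-round pool wins each department group but the regular-round pool wins overall — the comparison reverses. The early-round pool's applicants skew toward Medicine, which has a lower base rate.

Yes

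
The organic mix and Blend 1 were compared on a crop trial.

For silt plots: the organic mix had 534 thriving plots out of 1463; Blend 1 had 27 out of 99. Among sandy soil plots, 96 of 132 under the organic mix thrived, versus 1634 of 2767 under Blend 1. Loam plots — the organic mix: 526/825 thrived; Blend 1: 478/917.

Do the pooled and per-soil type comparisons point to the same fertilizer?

Silt: the organic mix 534/1463 = 36.5%, Blend 1 27/99 = 27.3% → the organic mix
Sandy soil: the organic mix 96/132 = 72.7%, Blend 1 1634/2767 = 59.1% → the organic mix
Loam: the organic mix 526/825 = 63.8%, Blend 1 478/917 = 52.1% → the organic mix
Overall: the organic mix 1156/2420 = 47.8%, Blend 1 2139/3783 = 56.5% → Blend 1
The organic mix wins each soil group but Blend 1 wins overall — the comparison reverses. The organic mix's plots skew toward silt, which has a lower base rate.

No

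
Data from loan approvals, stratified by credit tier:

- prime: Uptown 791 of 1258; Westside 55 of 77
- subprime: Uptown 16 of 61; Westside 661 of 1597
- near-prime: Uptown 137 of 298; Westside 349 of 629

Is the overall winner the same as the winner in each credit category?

No

Prime: Uptown 791/1258 = 62.9%, Westside 55/77 = 71.4% → Westside
Subprime: Uptown 16/61 = 26.2%, Westside 661/1597 = 41.4% → Westside
Near-prime: Uptown 137/298 = 46.0%, Westside 349/629 = 55.5% → Westside
Overall: Uptown 944/1617 = 58.4%, Westside 1065/2303 = 46.2% → Uptown
Westside wins each credit group but Uptown wins overall — the comparison reverses. Westside's applications skew toward subprime, which has a lower base rate.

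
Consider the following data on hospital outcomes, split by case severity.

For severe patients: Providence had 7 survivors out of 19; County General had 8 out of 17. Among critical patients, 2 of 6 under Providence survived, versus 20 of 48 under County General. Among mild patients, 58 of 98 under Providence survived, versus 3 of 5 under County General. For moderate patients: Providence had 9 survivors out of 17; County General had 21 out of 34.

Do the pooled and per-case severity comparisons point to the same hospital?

Severe: Providence 7/19 = 36.8%, County General 8/17 = 47.1% → County General
Critical: Providence 2/6 = 33.3%, County General 20/48 = 41.7% → County General
Mild: Providence 58/98 = 59.2%, County General 3/5 = 60.0% → County General
Moderate: Providence 9/17 = 52.9%, County General 21/34 = 61.8% → County General
Overall: Providence 76/140 = 54.3%, County General 52/104 = 50.0% → Providence
County General wins each case group but Providence wins overall — the comparison reverses. County General's patients skew toward critical, which has a lower base rate.

No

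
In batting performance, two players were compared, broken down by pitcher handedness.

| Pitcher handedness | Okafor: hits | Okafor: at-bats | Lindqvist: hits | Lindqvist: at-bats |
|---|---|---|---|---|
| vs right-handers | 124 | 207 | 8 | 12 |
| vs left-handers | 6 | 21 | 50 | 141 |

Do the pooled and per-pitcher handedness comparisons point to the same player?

Vs right-handers: Okafor 124/207 = 59.9%, Lindqvist 8/12 = 66.7% → Lindqvist
Vs left-handers: Okafor 6/21 = 28.6%, Lindqvist 50/141 = 35.5% → Lindqvist
Overall: Okafor 130/228 = 57.0%, Lindqvist 58/153 = 37.9% → Okafor
Lindqvist wins each pitcher group but Okafor wins overall — the comparison reverses. Lindqvist's at-bats skew toward vs left-handers, which has a lower base rate.

No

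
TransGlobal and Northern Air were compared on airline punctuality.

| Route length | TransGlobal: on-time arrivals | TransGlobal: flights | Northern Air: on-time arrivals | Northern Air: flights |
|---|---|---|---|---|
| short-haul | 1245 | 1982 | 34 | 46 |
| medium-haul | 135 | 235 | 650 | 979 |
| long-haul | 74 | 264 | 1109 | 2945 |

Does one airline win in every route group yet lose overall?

Short-haul: TransGlobal 1245/1982 = 62.8%, Northern Air 34/46 = 73.9% → Northern Air
Medium-haul: TransGlobal 135/235 = 57.4%, Northern Air 650/979 = 66.4% → Northern Air
Long-haul: TransGlobal 74/264 = 28.0%, Northern Air 1109/2945 = 37.7% → Northern Air
Overall: TransGlobal 1454/2481 = 58.6%, Northern Air 1793/3970 = 45.2% → TransGlobal
Northern Air wins each route group but TransGlobal wins overall — the comparison reverses. Northern Air's flights skew toward long-haul, which has a lower base rate.

Yes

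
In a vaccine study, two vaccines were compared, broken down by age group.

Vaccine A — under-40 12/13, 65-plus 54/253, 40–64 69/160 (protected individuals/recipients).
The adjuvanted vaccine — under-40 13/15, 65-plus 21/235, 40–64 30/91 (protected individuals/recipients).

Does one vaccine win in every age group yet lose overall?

Under-40: Vaccine A 12/13 = 92.3%, the adjuvanted vaccine 13/15 = 86.7% → Vaccine A
65-plus: Vaccine A 54/253 = 21.3%, the adjuvanted vaccine 21/235 = 8.9% → Vaccine A
40–64: Vaccine A 69/160 = 43.1%, the adjuvanted vaccine 30/91 = 33.0% → Vaccine A
Overall: Vaccine A 135/426 = 31.7%, the adjuvanted vaccine 64/341 = 18.8% → Vaccine A
Vaccine A wins overall and in every age group — no reversal.

No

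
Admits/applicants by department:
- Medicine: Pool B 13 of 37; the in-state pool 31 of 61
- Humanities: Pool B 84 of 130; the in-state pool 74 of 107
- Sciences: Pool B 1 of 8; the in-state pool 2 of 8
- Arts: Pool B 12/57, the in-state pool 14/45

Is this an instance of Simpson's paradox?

No

Medicine: Pool B 13/37 = 35.1%, the in-state pool 31/61 = 50.8% → the in-state pool
Humanities: Pool B 84/130 = 64.6%, the in-state pool 74/107 = 69.2% → the in-state pool
Sciences: Pool B 1/8 = 12.5%, the in-state pool 2/8 = 25.0% → the in-state pool
Arts: Pool B 12/57 = 21.1%, the in-state pool 14/45 = 31.1% → the in-state pool
Overall: Pool B 110/232 = 47.4%, the in-state pool 121/221 = 54.8% → the in-state pool
The in-state pool wins overall and in every department group — no reversal.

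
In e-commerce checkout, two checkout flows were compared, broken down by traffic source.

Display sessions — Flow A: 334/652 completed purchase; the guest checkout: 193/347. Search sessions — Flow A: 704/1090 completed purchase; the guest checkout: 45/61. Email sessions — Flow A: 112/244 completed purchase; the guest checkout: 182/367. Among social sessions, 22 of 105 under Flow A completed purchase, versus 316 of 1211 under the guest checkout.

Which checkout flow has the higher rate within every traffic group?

Display: Flow A 334/652 = 51.2%, the guest checkout 193/347 = 55.6% → the guest checkout
Search: Flow A 704/1090 = 64.6%, the guest checkout 45/61 = 73.8% → the guest checkout
Email: Flow A 112/244 = 45.9%, the guest checkout 182/367 = 49.6% → the guest checkout
Social: Flow A 22/105 = 21.0%, the guest checkout 316/1211 = 26.1% → the guest checkout
The guest checkout has the higher rate in all 4 groups.

the guest checkout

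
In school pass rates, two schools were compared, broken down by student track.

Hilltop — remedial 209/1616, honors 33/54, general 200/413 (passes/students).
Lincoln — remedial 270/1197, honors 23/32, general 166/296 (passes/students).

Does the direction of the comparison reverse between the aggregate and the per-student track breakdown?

Remedial: Hilltop 209/1616 = 12.9%, Lincoln 270/1197 = 22.6% → Lincoln
Honors: Hilltop 33/54 = 61.1%, Lincoln 23/32 = 71.9% → Lincoln
General: Hilltop 200/413 = 48.4%, Lincoln 166/296 = 56.1% → Lincoln
Overall: Hilltop 442/2083 = 21.2%, Lincoln 459/1525 = 30.1% → Lincoln
Lincoln wins overall and in every student group — no reversal.

No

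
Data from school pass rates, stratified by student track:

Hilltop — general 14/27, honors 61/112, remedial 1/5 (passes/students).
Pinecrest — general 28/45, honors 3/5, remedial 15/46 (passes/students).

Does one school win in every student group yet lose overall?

Yes

General: Hilltop 14/27 = 51.9%, Pinecrest 28/45 = 62.2% → Pinecrest
Honors: Hilltop 61/112 = 54.5%, Pinecrest 3/5 = 60.0% → Pinecrest
Remedial: Hilltop 1/5 = 20.0%, Pinecrest 15/46 = 32.6% → Pinecrest
Overall: Hilltop 76/144 = 52.8%, Pinecrest 46/96 = 47.9% → Hilltop
Pinecrest wins each student group but Hilltop wins overall — the comparison reverses. Pinecrest's students skew toward remedial, which has a lower base rate.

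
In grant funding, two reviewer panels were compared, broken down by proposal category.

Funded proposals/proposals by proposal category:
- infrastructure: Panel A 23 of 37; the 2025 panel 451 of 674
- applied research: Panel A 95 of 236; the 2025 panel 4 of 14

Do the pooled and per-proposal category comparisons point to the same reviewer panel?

No

Infrastructure: Panel A 23/37 = 62.2%, the 2025 panel 451/674 = 66.9% → the 2025 panel
Applied research: Panel A 95/236 = 40.3%, the 2025 panel 4/14 = 28.6% → Panel A
Overall: Panel A 118/273 = 43.2%, the 2025 panel 455/688 = 66.1% → the 2025 panel
Neither sweeps: Panel A wins 1 of 2 groups, the 2025 panel wins 1. The 2025 panel wins overall but not every group — no Simpson reversal.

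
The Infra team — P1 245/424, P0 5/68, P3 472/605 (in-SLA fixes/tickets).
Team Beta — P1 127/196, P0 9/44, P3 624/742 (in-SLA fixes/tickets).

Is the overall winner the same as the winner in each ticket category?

Yes

P1: the Infra team 245/424 = 57.8%, Team Beta 127/196 = 64.8% → Team Beta
P0: the Infra team 5/68 = 7.4%, Team Beta 9/44 = 20.5% → Team Beta
P3: the Infra team 472/605 = 78.0%, Team Beta 624/742 = 84.1% → Team Beta
Overall: the Infra team 722/1097 = 65.8%, Team Beta 760/982 = 77.4% → Team Beta
Team Beta wins overall and in every ticket group — no reversal.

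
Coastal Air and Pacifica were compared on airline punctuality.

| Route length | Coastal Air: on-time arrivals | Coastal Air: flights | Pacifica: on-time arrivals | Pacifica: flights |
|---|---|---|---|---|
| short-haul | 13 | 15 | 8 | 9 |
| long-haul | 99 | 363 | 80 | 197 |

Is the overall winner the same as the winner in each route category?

Short-haul: Coastal Air 13/15 = 86.7%, Pacifica 8/9 = 88.9% → Pacifica
Long-haul: Coastal Air 99/363 = 27.3%, Pacifica 80/197 = 40.6% → Pacifica
Overall: Coastal Air 112/378 = 29.6%, Pacifica 88/206 = 42.7% → Pacifica
Pacifica wins overall and in every route group — no reversal.

Yes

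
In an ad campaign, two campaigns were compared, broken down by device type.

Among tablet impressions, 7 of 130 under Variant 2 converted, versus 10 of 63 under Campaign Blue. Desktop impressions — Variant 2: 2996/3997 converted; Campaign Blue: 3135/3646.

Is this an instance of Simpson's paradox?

Tablet: Variant 2 7/130 = 5.4%, Campaign Blue 10/63 = 15.9% → Campaign Blue
Desktop: Variant 2 2996/3997 = 75.0%, Campaign Blue 3135/3646 = 86.0% → Campaign Blue
Overall: Variant 2 3003/4127 = 72.8%, Campaign Blue 3145/3709 = 84.8% → Campaign Blue
Campaign Blue wins overall and in every device group — no reversal.

No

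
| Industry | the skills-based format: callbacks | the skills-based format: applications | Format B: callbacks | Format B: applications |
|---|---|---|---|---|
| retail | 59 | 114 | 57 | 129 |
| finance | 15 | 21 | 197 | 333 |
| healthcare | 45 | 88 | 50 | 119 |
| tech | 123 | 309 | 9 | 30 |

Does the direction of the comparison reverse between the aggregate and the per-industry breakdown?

Retail: the skills-based format 59/114 = 51.8%, Format B 57/129 = 44.2% → the skills-based format
Finance: the skills-based format 15/21 = 71.4%, Format B 197/333 = 59.2% → the skills-based format
Healthcare: the skills-based format 45/88 = 51.1%, Format B 50/119 = 42.0% → the skills-based format
Tech: the skills-based format 123/309 = 39.8%, Format B 9/30 = 30.0% → the skills-based format
Overall: the skills-based format 242/532 = 45.5%, Format B 313/611 = 51.2% → Format B
The skills-based format wins each industry group but Format B wins overall — the comparison reverses. The skills-based format's applications skew toward tech, which has a lower base rate.

Yes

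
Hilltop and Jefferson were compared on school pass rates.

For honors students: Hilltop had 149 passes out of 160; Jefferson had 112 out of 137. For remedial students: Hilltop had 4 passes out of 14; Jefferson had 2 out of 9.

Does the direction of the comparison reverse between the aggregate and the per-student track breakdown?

No

Honors: Hilltop 149/160 = 93.1%, Jefferson 112/137 = 81.8% → Hilltop
Remedial: Hilltop 4/14 = 28.6%, Jefferson 2/9 = 22.2% → Hilltop
Overall: Hilltop 153/174 = 87.9%, Jefferson 114/146 = 78.1% → Hilltop
Hilltop wins overall and in every student group — no reversal.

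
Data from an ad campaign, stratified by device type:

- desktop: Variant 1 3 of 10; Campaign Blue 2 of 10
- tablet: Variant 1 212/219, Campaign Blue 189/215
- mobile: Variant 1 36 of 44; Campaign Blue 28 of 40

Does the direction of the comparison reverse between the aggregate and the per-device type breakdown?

Desktop: Variant 1 3/10 = 30.0%, Campaign Blue 2/10 = 20.0% → Variant 1
Tablet: Variant 1 212/219 = 96.8%, Campaign Blue 189/215 = 87.9% → Variant 1
Mobile: Variant 1 36/44 = 81.8%, Campaign Blue 28/40 = 70.0% → Variant 1
Overall: Variant 1 251/273 = 91.9%, Campaign Blue 219/265 = 82.6% → Variant 1
Variant 1 wins overall and in every device group — no reversal.

No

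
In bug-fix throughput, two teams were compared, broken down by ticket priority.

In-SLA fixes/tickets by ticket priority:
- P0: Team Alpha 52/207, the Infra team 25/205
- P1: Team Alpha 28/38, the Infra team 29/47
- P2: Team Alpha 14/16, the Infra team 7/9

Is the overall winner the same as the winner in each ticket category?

Yes

P0: Team Alpha 52/207 = 25.1%, the Infra team 25/205 = 12.2% → Team Alpha
P1: Team Alpha 28/38 = 73.7%, the Infra team 29/47 = 61.7% → Team Alpha
P2: Team Alpha 14/16 = 87.5%, the Infra team 7/9 = 77.8% → Team Alpha
Overall: Team Alpha 94/261 = 36.0%, the Infra team 61/261 = 23.4% → Team Alpha
Team Alpha wins overall and in every ticket group — no reversal.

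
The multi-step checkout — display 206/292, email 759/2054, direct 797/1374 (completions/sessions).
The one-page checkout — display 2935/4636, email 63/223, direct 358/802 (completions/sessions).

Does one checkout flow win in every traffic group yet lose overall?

Display: the multi-step checkout 206/292 = 70.5%, the one-page checkout 2935/4636 = 63.3% → the multi-step checkout
Email: the multi-step checkout 759/2054 = 37.0%, the one-page checkout 63/223 = 28.3% → the multi-step checkout
Direct: the multi-step checkout 797/1374 = 58.0%, the one-page checkout 358/802 = 44.6% → the multi-step checkout
Overall: the multi-step checkout 1762/3720 = 47.4%, the one-page checkout 3356/5661 = 59.3% → the one-page checkout
The multi-step checkout wins each traffic group but the one-page checkout wins overall — the comparison reverses. The multi-step checkout's sessions skew toward email, which has a lower base rate.

Yes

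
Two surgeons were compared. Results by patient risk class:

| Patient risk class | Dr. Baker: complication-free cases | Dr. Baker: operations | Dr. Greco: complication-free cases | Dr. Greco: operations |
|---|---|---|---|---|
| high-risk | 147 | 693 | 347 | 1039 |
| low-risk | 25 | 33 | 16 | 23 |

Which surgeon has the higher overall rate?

High-risk: Dr. Baker 147/693 = 21.2%, Dr. Greco 347/1039 = 33.4% → Dr. Greco
Low-risk: Dr. Baker 25/33 = 75.8%, Dr. Greco 16/23 = 69.6% → Dr. Baker
Overall: Dr. Baker 172/726 = 23.7%, Dr. Greco 363/1062 = 34.2% → Dr. Greco
(Neither sweeps every patient risk group, but Dr. Greco has the higher pooled rate.)

Dr. Greco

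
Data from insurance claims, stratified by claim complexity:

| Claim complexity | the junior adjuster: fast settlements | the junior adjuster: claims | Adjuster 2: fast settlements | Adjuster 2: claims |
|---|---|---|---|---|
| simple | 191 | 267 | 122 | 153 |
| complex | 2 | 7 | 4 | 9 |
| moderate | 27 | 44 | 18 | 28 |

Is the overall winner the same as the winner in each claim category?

Yes

Simple: the junior adjuster 191/267 = 71.5%, Adjuster 2 122/153 = 79.7% → Adjuster 2
Complex: the junior adjuster 2/7 = 28.6%, Adjuster 2 4/9 = 44.4% → Adjuster 2
Moderate: the junior adjuster 27/44 = 61.4%, Adjuster 2 18/28 = 64.3% → Adjuster 2
Overall: the junior adjuster 220/318 = 69.2%, Adjuster 2 144/190 = 75.8% → Adjuster 2
Adjuster 2 wins overall and in every claim group — no reversal.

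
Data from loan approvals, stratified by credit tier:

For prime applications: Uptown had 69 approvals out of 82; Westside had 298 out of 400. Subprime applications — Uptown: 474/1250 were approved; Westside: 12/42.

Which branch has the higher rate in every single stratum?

Prime: Uptown 69/82 = 84.1%, Westside 298/400 = 74.5% → Uptown
Subprime: Uptown 474/1250 = 37.9%, Westside 12/42 = 28.6% → Uptown
Uptown has the higher rate in both groups.

Uptown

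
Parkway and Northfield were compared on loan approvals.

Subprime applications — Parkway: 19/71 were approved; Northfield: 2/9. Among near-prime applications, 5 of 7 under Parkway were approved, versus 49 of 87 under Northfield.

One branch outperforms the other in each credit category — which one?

Parkway

Subprime: Parkway 19/71 = 26.8%, Northfield 2/9 = 22.2% → Parkway
Near-prime: Parkway 5/7 = 71.4%, Northfield 49/87 = 56.3% → Parkway
Parkway has the higher rate in both groups.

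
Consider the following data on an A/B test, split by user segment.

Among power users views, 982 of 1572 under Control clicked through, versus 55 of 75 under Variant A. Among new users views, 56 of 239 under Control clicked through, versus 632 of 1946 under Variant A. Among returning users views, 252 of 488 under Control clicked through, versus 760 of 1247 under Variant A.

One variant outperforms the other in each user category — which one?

Variant A

Power users: Control 982/1572 = 62.5%, Variant A 55/75 = 73.3% → Variant A
New users: Control 56/239 = 23.4%, Variant A 632/1946 = 32.5% → Variant A
Returning users: Control 252/488 = 51.6%, Variant A 760/1247 = 60.9% → Variant A
Variant A has the higher rate in all 3 groups.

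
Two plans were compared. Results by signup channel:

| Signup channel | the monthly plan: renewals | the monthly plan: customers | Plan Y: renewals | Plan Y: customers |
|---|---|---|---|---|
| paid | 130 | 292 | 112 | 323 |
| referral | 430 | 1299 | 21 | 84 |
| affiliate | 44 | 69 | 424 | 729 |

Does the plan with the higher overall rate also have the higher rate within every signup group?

Paid: the monthly plan 130/292 = 44.5%, Plan Y 112/323 = 34.7% → the monthly plan
Referral: the monthly plan 430/1299 = 33.1%, Plan Y 21/84 = 25.0% → the monthly plan
Affiliate: the monthly plan 44/69 = 63.8%, Plan Y 424/729 = 58.2% → the monthly plan
Overall: the monthly plan 604/1660 = 36.4%, Plan Y 557/1136 = 49.0% → Plan Y
The monthly plan wins each signup group but Plan Y wins overall — the comparison reverses. The monthly plan's customers skew toward referral, which has a lower base rate.

No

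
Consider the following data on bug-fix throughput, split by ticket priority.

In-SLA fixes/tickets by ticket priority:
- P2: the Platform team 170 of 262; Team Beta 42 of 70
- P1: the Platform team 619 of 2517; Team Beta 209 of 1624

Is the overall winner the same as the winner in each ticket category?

P2: the Platform team 170/262 = 64.9%, Team Beta 42/70 = 60.0% → the Platform team
P1: the Platform team 619/2517 = 24.6%, Team Beta 209/1624 = 12.9% → the Platform team
Overall: the Platform team 789/2779 = 28.4%, Team Beta 251/1694 = 14.8% → the Platform team
The Platform team wins overall and in every ticket group — no reversal.

Yes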